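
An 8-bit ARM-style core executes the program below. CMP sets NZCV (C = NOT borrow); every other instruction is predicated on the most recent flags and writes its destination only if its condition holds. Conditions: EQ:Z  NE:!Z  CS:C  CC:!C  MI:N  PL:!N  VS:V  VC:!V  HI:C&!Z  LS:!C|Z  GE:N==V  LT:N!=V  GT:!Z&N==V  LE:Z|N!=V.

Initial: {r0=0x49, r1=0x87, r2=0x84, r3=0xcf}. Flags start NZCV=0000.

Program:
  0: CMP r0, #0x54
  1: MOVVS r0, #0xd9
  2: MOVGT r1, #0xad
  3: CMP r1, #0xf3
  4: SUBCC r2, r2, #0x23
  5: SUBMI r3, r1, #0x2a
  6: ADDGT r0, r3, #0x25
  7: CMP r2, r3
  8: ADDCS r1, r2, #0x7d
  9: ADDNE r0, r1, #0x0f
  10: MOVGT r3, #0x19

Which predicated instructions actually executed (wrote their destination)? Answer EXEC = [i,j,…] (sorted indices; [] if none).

EXEC = [4,5,8,9,10]

0: ✓ CMP  NZCV=1000
1: · MOVVS
2: · MOVGT
3: ✓ CMP  NZCV=1000
4: ✓ SUBCC  r2←0x61
5: ✓ SUBMI  r3←0x5d
6: · ADDGT
7: ✓ CMP  NZCV=0010
8: ✓ ADDCS  r1←0xde
9: ✓ ADDNE  r0←0xed
10: ✓ MOVGT  r3←0x19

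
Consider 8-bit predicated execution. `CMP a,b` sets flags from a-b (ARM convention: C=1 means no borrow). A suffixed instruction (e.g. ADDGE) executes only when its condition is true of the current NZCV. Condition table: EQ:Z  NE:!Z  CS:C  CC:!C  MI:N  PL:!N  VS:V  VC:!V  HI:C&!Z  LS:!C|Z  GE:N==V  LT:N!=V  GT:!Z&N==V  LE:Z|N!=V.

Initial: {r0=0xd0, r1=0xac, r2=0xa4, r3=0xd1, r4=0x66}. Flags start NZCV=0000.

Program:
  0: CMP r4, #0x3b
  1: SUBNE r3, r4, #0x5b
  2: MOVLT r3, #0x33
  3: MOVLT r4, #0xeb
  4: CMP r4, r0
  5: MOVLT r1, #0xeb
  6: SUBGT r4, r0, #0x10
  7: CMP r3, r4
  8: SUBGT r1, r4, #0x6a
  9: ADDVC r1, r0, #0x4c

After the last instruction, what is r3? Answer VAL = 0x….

VAL = 0x0b

[0] flags=0010 → (cmp)
[1] flags=0010 NE?T → r3=0x0b
[2] flags=0010 LT?F → skip
[3] flags=0010 LT?F → skip
[4] flags=1001 → (cmp)
[5] flags=1001 LT?F → skip
[6] flags=1001 GT?T → r4=0xc0
[7] flags=0000 → (cmp)
[8] flags=0000 GT?T → r1=0x56
[9] flags=0000 VC?T → r1=0x1c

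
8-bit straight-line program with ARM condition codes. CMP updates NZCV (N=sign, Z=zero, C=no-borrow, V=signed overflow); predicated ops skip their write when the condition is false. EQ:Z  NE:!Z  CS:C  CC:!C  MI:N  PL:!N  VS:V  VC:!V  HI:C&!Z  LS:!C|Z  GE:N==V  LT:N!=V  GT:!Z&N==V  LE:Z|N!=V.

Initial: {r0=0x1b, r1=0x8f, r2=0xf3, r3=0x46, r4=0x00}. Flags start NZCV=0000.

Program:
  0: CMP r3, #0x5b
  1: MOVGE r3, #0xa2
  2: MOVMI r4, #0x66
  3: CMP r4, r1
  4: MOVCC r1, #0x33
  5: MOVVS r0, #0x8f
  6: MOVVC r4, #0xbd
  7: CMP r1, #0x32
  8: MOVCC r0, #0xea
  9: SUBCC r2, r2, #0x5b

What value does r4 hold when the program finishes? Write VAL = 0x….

VAL = 0x66

[0] flags=1000 → (cmp)
[1] flags=1000 GE?F → skip
[2] flags=1000 MI?T → r4=0x66
[3] flags=1001 → (cmp)
[4] flags=1001 CC?T → r1=0x33
[5] flags=1001 VS?T → r0=0x8f
[6] flags=1001 VC?F → skip
[7] flags=0010 → (cmp)
[8] flags=0010 CC?F → skip
[9] flags=0010 CC?F → skip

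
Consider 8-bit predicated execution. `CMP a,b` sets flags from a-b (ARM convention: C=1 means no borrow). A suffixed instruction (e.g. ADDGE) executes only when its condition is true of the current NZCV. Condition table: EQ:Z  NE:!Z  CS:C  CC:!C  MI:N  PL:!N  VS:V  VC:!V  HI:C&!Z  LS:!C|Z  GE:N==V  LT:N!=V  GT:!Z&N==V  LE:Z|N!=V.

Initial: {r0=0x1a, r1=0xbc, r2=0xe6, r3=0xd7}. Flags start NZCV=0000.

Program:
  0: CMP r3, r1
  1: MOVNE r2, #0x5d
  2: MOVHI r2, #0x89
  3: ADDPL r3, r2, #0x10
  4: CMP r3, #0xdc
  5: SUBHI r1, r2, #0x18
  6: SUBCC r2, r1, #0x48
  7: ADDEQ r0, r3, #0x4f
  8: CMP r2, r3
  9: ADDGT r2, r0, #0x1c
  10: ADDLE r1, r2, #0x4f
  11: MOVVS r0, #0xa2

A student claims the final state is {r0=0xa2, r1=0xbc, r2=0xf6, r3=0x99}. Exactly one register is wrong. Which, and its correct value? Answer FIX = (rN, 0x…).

FIX = (r2, 0x36)

[0] flags=0010 → (cmp)
[1] flags=0010 NE?T → r2=0x5d
[2] flags=0010 HI?T → r2=0x89
[3] flags=0010 PL?T → r3=0x99
[4] flags=1000 → (cmp)
[5] flags=1000 HI?F → skip
[6] flags=1000 CC?T → r2=0x74
[7] flags=1000 EQ?F → skip
[8] flags=1001 → (cmp)
[9] flags=1001 GT?T → r2=0x36
[10] flags=1001 LE?F → skip
[11] flags=1001 VS?T → r0=0xa2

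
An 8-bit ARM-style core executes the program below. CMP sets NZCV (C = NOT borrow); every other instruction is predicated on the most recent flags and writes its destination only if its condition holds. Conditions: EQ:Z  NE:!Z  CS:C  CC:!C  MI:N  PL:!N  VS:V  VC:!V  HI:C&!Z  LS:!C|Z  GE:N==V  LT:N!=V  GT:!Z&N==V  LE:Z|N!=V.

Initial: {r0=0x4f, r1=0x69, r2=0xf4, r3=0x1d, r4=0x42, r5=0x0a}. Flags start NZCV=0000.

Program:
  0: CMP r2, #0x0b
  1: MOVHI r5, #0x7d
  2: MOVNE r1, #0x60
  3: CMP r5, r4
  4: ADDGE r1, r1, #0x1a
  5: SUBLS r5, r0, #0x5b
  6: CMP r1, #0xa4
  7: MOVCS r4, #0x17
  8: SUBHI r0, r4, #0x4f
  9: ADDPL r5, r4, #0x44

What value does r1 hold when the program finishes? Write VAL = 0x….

[0] flags=1010 → (cmp)
[1] flags=1010 HI?T → r5=0x7d
[2] flags=1010 NE?T → r1=0x60
[3] flags=0010 → (cmp)
[4] flags=0010 GE?T → r1=0x7a
[5] flags=0010 LS?F → skip
[6] flags=1001 → (cmp)
[7] flags=1001 CS?F → skip
[8] flags=1001 HI?F → skip
[9] flags=1001 PL?F → skip

VAL = 0x7a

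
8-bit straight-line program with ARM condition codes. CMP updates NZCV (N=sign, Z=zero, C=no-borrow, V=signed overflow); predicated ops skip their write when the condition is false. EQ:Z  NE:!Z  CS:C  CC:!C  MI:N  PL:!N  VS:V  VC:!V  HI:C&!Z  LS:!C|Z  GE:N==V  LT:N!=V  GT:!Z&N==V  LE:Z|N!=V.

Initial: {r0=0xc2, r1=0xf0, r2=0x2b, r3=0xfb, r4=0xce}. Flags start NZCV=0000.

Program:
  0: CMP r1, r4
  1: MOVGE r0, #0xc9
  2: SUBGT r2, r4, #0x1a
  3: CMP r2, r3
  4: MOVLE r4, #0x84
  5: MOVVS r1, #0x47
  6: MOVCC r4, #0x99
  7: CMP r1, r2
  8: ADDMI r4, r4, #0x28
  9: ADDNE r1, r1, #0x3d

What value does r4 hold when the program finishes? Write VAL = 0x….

0: ✓ CMP  NZCV=0010
1: ✓ MOVGE  r0←0xc9
2: ✓ SUBGT  r2←0xb4
3: ✓ CMP  NZCV=1000
4: ✓ MOVLE  r4←0x84
5: · MOVVS
6: ✓ MOVCC  r4←0x99
7: ✓ CMP  NZCV=0010
8: · ADDMI
9: ✓ ADDNE  r1←0x2d

VAL = 0x99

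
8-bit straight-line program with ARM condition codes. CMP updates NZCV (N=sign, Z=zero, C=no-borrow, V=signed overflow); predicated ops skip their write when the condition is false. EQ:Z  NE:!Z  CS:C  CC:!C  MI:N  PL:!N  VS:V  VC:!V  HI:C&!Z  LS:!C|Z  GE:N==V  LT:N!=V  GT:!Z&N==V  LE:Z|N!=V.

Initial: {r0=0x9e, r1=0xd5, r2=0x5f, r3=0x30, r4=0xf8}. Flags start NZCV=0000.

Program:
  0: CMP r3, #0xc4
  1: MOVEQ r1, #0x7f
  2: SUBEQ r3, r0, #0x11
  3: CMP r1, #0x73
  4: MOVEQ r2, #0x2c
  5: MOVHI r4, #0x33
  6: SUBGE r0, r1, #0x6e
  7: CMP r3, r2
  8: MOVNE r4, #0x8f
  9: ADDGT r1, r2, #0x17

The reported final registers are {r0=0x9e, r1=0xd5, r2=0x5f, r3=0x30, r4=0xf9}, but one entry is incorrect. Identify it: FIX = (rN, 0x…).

FIX = (r4, 0x8f)

[0] flags=0000 → (cmp)
[1] flags=0000 EQ?F → skip
[2] flags=0000 EQ?F → skip
[3] flags=0011 → (cmp)
[4] flags=0011 EQ?F → skip
[5] flags=0011 HI?T → r4=0x33
[6] flags=0011 GE?F → skip
[7] flags=1000 → (cmp)
[8] flags=1000 NE?T → r4=0x8f
[9] flags=1000 GT?F → skip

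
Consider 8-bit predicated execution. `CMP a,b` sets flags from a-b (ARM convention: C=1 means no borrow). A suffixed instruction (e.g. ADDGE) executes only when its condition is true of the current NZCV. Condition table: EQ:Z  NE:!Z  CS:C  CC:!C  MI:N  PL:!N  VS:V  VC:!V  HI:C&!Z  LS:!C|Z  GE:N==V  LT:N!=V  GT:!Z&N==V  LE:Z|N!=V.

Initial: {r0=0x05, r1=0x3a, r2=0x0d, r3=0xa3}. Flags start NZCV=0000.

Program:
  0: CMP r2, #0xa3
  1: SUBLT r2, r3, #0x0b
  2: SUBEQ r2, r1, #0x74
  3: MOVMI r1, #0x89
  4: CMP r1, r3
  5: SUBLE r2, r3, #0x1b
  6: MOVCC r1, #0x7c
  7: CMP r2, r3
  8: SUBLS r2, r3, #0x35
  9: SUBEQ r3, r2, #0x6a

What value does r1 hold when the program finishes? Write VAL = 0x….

VAL = 0x7c

0: ✓ CMP  NZCV=0000
1: · SUBLT
2: · SUBEQ
3: · MOVMI
4: ✓ CMP  NZCV=1001
5: · SUBLE
6: ✓ MOVCC  r1←0x7c
7: ✓ CMP  NZCV=0000
8: ✓ SUBLS  r2←0x6e
9: · SUBEQ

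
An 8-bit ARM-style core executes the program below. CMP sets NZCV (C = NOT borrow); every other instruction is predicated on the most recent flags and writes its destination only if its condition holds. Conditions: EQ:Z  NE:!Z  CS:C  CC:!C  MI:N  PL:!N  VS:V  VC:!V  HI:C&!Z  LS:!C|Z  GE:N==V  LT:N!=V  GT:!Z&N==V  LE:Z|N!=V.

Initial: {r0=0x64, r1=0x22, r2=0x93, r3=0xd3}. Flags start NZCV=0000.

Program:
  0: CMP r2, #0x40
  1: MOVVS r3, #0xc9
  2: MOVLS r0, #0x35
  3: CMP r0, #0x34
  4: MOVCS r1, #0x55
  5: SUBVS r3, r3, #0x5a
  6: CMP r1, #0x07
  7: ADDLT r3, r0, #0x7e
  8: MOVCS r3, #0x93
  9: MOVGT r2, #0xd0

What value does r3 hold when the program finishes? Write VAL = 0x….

0: ✓ CMP  NZCV=0011
1: ✓ MOVVS  r3←0xc9
2: · MOVLS
3: ✓ CMP  NZCV=0010
4: ✓ MOVCS  r1←0x55
5: · SUBVS
6: ✓ CMP  NZCV=0010
7: · ADDLT
8: ✓ MOVCS  r3←0x93
9: ✓ MOVGT  r2←0xd0

VAL = 0x93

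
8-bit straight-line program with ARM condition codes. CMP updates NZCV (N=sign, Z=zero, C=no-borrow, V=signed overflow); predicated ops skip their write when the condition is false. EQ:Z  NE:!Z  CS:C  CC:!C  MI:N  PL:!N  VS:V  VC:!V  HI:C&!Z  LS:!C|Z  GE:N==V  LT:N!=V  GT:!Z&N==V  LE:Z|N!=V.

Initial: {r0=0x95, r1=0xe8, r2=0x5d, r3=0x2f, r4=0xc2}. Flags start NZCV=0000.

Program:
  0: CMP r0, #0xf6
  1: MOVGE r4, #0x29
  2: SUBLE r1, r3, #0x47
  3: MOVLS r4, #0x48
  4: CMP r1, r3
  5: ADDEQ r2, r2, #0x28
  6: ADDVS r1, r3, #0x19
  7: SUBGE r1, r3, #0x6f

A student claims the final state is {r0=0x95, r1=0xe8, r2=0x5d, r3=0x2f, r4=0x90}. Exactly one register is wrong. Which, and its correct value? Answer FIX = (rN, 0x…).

0: ✓ CMP  NZCV=1000
1: · MOVGE
2: ✓ SUBLE  r1←0xe8
3: ✓ MOVLS  r4←0x48
4: ✓ CMP  NZCV=1010
5: · ADDEQ
6: · ADDVS
7: · SUBGE

FIX = (r4, 0x48)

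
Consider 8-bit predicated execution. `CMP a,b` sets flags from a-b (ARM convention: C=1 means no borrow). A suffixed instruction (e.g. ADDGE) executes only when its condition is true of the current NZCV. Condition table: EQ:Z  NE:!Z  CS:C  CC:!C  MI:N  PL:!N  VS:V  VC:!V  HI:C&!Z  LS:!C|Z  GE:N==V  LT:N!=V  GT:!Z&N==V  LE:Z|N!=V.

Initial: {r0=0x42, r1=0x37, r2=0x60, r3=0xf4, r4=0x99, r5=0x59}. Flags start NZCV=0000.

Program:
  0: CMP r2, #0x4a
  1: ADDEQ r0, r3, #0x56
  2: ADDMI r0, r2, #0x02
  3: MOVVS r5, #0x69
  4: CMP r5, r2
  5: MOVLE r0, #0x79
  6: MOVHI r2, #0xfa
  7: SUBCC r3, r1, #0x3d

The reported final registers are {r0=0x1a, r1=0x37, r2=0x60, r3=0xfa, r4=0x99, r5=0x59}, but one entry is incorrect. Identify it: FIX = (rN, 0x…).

0: ✓ CMP  NZCV=0010
1: · ADDEQ
2: · ADDMI
3: · MOVVS
4: ✓ CMP  NZCV=1000
5: ✓ MOVLE  r0←0x79
6: · MOVHI
7: ✓ SUBCC  r3←0xfa

FIX = (r0, 0x79)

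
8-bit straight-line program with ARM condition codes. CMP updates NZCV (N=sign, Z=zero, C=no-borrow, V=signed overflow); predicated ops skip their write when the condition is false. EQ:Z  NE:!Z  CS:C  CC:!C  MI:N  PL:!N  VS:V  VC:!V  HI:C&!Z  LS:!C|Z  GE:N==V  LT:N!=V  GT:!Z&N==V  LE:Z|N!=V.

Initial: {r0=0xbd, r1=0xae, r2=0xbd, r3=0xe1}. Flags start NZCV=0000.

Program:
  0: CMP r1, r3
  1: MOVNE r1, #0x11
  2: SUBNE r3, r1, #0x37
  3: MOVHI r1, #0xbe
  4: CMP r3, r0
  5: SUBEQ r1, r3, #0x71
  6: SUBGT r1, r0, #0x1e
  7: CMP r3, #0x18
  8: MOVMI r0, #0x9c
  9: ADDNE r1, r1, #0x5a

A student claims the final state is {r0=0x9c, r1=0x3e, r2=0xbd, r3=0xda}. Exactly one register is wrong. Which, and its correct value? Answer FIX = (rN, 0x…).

[0] flags=1000 → (cmp)
[1] flags=1000 NE?T → r1=0x11
[2] flags=1000 NE?T → r3=0xda
[3] flags=1000 HI?F → skip
[4] flags=0010 → (cmp)
[5] flags=0010 EQ?F → skip
[6] flags=0010 GT?T → r1=0x9f
[7] flags=1010 → (cmp)
[8] flags=1010 MI?T → r0=0x9c
[9] flags=1010 NE?T → r1=0xf9

FIX = (r1, 0xf9)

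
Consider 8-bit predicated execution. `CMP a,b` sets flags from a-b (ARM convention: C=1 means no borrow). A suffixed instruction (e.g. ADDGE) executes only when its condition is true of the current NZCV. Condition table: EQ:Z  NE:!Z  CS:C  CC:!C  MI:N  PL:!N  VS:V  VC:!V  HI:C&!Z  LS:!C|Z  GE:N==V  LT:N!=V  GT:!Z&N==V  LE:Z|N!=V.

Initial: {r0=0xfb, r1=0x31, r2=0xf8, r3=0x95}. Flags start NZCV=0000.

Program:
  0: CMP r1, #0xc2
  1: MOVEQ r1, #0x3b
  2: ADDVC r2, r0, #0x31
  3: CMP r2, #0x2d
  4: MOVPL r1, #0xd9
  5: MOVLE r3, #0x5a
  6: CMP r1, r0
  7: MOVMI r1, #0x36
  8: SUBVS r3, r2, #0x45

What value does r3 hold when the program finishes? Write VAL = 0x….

VAL = 0x5a

0: ✓ CMP  NZCV=0000
1: · MOVEQ
2: ✓ ADDVC  r2←0x2c
3: ✓ CMP  NZCV=1000
4: · MOVPL
5: ✓ MOVLE  r3←0x5a
6: ✓ CMP  NZCV=0000
7: · MOVMI
8: · SUBVS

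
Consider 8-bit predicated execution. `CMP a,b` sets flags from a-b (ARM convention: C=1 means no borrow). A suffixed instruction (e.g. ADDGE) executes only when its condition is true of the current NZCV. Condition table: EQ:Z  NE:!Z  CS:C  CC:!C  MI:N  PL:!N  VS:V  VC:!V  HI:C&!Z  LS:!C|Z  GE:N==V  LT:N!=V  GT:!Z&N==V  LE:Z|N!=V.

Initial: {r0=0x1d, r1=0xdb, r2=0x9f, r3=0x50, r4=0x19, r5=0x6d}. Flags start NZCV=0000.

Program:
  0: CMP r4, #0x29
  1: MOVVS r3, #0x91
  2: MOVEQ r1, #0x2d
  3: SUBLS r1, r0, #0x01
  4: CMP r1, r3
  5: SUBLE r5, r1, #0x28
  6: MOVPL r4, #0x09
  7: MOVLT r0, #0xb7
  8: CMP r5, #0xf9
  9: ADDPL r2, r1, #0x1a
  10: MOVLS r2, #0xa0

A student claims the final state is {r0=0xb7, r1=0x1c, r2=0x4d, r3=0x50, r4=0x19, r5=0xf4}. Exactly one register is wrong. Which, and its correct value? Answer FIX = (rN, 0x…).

FIX = (r2, 0xa0)

[0] flags=1000 → (cmp)
[1] flags=1000 VS?F → skip
[2] flags=1000 EQ?F → skip
[3] flags=1000 LS?T → r1=0x1c
[4] flags=1000 → (cmp)
[5] flags=1000 LE?T → r5=0xf4
[6] flags=1000 PL?F → skip
[7] flags=1000 LT?T → r0=0xb7
[8] flags=1000 → (cmp)
[9] flags=1000 PL?F → skip
[10] flags=1000 LS?T → r2=0xa0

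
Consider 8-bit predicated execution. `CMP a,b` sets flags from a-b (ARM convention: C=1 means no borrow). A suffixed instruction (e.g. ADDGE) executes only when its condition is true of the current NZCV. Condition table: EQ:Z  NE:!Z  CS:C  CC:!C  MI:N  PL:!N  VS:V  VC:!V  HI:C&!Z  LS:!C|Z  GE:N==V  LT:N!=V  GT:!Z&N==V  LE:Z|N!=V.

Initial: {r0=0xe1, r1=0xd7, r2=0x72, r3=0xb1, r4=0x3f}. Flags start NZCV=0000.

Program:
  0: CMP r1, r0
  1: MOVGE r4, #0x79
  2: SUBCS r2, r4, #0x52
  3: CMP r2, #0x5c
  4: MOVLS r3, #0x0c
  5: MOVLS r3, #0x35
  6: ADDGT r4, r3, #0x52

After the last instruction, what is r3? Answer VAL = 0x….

[0] flags=1000 → (cmp)
[1] flags=1000 GE?F → skip
[2] flags=1000 CS?F → skip
[3] flags=0010 → (cmp)
[4] flags=0010 LS?F → skip
[5] flags=0010 LS?F → skip
[6] flags=0010 GT?T → r4=0x03

VAL = 0xb1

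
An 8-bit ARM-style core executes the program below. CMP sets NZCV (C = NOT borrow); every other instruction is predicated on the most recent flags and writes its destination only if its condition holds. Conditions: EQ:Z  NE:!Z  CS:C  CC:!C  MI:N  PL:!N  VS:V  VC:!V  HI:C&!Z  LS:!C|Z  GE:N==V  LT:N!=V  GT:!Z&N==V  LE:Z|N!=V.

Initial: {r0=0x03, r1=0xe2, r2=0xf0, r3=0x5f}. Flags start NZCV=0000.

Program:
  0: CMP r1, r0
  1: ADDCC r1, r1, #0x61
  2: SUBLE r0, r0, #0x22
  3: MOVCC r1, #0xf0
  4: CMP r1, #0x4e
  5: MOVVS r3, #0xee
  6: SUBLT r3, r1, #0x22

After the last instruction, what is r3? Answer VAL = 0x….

0: ✓ CMP  NZCV=1010
1: · ADDCC
2: ✓ SUBLE  r0←0xe1
3: · MOVCC
4: ✓ CMP  NZCV=1010
5: · MOVVS
6: ✓ SUBLT  r3←0xc0

VAL = 0xc0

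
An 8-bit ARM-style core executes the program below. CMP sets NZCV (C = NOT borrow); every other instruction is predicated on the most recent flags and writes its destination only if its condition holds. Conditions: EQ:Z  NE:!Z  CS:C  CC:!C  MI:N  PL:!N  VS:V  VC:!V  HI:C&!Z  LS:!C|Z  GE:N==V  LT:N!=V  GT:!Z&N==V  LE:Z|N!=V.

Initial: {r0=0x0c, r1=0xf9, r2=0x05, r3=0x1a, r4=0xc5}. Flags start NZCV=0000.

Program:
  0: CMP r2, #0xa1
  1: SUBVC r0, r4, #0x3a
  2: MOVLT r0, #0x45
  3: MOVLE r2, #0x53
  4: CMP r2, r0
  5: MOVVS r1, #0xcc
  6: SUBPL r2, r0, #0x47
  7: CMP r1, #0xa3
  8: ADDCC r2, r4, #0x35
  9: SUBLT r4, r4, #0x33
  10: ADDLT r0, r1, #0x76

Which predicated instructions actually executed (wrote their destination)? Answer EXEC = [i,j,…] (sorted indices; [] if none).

[0] flags=0000 → (cmp)
[1] flags=0000 VC?T → r0=0x8b
[2] flags=0000 LT?F → skip
[3] flags=0000 LE?F → skip
[4] flags=0000 → (cmp)
[5] flags=0000 VS?F → skip
[6] flags=0000 PL?T → r2=0x44
[7] flags=0010 → (cmp)
[8] flags=0010 CC?F → skip
[9] flags=0010 LT?F → skip
[10] flags=0010 LT?F → skip

EXEC = [1,6]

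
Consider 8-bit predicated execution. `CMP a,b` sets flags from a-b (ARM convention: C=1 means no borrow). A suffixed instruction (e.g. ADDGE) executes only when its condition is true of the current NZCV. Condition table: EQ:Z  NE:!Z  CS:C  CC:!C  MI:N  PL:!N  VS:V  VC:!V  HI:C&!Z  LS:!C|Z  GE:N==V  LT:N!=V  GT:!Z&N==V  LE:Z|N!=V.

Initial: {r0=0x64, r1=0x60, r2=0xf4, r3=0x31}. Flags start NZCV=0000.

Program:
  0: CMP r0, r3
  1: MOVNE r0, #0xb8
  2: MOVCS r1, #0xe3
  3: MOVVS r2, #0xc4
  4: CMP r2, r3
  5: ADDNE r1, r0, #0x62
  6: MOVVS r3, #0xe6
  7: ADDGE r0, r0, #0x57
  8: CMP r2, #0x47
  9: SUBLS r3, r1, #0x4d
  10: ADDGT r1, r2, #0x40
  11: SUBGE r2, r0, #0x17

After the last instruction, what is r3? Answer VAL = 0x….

0: ✓ CMP  NZCV=0010
1: ✓ MOVNE  r0←0xb8
2: ✓ MOVCS  r1←0xe3
3: · MOVVS
4: ✓ CMP  NZCV=1010
5: ✓ ADDNE  r1←0x1a
6: · MOVVS
7: · ADDGE
8: ✓ CMP  NZCV=1010
9: · SUBLS
10: · ADDGT
11: · SUBGE

VAL = 0x31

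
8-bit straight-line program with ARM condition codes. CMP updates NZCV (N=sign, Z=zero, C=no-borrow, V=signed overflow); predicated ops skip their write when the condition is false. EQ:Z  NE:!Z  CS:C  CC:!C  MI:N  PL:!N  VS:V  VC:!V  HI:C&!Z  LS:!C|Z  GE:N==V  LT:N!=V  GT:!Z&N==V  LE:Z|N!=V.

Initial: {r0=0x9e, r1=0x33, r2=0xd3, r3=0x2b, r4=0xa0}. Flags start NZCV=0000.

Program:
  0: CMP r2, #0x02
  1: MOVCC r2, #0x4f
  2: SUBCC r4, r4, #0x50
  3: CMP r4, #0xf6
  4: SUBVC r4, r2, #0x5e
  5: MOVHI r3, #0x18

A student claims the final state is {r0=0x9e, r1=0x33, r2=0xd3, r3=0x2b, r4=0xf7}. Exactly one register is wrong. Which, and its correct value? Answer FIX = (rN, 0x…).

0: ✓ CMP  NZCV=1010
1: · MOVCC
2: · SUBCC
3: ✓ CMP  NZCV=1000
4: ✓ SUBVC  r4←0x75
5: · MOVHI

FIX = (r4, 0x75)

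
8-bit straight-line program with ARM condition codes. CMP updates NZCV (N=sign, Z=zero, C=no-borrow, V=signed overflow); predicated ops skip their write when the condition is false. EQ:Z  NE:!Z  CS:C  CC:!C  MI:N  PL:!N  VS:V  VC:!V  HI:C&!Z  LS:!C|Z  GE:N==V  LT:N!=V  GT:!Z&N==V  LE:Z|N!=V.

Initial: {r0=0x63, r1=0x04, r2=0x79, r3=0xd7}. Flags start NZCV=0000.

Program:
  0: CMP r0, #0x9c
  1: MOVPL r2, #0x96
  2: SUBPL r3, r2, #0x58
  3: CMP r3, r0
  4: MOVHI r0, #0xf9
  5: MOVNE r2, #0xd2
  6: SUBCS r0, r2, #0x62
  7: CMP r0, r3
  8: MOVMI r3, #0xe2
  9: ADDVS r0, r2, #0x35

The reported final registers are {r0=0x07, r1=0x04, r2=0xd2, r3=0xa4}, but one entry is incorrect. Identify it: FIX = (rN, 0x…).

[0] flags=1001 → (cmp)
[1] flags=1001 PL?F → skip
[2] flags=1001 PL?F → skip
[3] flags=0011 → (cmp)
[4] flags=0011 HI?T → r0=0xf9
[5] flags=0011 NE?T → r2=0xd2
[6] flags=0011 CS?T → r0=0x70
[7] flags=1001 → (cmp)
[8] flags=1001 MI?T → r3=0xe2
[9] flags=1001 VS?T → r0=0x07

FIX = (r3, 0xe2)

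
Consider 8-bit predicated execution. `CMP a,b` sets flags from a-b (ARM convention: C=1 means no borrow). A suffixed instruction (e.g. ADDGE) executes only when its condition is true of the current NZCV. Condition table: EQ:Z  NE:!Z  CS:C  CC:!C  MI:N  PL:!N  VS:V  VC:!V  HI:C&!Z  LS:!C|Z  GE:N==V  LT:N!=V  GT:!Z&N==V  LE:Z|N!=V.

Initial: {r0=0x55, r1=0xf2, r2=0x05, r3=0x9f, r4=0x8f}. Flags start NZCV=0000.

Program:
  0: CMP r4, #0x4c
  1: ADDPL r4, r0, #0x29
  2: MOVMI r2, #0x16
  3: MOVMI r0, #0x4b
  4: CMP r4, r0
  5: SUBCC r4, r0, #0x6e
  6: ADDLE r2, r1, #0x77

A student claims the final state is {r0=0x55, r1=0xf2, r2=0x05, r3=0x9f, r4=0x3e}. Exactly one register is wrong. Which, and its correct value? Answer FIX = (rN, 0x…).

0: ✓ CMP  NZCV=0011
1: ✓ ADDPL  r4←0x7e
2: · MOVMI
3: · MOVMI
4: ✓ CMP  NZCV=0010
5: · SUBCC
6: · ADDLE

FIX = (r4, 0x7e)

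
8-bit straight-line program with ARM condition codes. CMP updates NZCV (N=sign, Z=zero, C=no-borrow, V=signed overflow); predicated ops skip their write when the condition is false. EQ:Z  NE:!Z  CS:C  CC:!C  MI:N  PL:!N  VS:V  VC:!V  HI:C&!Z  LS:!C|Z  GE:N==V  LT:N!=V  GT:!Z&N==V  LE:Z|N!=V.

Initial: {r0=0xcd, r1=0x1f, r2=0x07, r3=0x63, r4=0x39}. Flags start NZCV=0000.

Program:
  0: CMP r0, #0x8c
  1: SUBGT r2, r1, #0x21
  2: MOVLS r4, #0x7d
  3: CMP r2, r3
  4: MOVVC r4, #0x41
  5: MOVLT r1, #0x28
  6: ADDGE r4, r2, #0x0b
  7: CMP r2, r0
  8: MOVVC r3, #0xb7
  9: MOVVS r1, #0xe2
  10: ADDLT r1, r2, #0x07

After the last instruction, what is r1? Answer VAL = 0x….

VAL = 0x28

0: ✓ CMP  NZCV=0010
1: ✓ SUBGT  r2←0xfe
2: · MOVLS
3: ✓ CMP  NZCV=1010
4: ✓ MOVVC  r4←0x41
5: ✓ MOVLT  r1←0x28
6: · ADDGE
7: ✓ CMP  NZCV=0010
8: ✓ MOVVC  r3←0xb7
9: · MOVVS
10: · ADDLT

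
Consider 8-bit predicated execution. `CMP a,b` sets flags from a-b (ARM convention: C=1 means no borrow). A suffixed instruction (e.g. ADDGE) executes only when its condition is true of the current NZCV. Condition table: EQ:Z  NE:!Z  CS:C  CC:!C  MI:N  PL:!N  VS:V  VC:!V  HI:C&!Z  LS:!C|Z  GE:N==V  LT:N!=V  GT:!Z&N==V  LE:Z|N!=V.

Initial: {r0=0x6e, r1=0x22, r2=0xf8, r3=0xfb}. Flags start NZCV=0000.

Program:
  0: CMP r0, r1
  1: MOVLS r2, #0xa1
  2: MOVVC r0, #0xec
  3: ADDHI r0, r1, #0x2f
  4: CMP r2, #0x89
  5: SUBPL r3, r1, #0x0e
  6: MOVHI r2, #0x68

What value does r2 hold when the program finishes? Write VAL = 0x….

VAL = 0x68

0: ✓ CMP  NZCV=0010
1: · MOVLS
2: ✓ MOVVC  r0←0xec
3: ✓ ADDHI  r0←0x51
4: ✓ CMP  NZCV=0010
5: ✓ SUBPL  r3←0x14
6: ✓ MOVHI  r2←0x68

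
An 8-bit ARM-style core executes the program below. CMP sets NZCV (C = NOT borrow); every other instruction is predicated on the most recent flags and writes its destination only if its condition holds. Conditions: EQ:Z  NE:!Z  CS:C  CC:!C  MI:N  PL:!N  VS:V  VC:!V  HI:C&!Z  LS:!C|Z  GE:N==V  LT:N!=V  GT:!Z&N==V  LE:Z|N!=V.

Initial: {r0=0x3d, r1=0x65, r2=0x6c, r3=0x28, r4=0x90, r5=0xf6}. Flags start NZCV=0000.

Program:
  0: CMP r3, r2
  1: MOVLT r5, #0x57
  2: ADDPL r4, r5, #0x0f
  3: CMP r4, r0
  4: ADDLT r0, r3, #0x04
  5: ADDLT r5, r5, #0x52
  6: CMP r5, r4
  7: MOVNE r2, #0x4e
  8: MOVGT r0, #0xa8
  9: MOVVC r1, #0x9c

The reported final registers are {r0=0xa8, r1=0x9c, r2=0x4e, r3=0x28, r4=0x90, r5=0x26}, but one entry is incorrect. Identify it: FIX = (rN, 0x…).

FIX = (r5, 0xa9)

[0] flags=1000 → (cmp)
[1] flags=1000 LT?T → r5=0x57
[2] flags=1000 PL?F → skip
[3] flags=0011 → (cmp)
[4] flags=0011 LT?T → r0=0x2c
[5] flags=0011 LT?T → r5=0xa9
[6] flags=0010 → (cmp)
[7] flags=0010 NE?T → r2=0x4e
[8] flags=0010 GT?T → r0=0xa8
[9] flags=0010 VC?T → r1=0x9c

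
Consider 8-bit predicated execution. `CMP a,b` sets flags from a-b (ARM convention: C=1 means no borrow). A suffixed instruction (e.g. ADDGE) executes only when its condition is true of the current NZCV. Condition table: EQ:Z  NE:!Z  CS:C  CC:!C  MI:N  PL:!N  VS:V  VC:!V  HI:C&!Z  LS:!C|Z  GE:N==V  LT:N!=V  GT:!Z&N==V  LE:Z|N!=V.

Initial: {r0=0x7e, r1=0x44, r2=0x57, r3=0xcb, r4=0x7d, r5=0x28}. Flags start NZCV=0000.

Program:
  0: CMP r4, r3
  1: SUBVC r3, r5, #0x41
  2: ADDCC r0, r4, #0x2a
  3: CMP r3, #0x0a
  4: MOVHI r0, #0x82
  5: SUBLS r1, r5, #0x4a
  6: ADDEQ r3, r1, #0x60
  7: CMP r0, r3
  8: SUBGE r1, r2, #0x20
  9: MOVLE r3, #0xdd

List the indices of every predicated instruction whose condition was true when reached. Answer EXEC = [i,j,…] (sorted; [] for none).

EXEC = [2,4,9]

[0] flags=1001 → (cmp)
[1] flags=1001 VC?F → skip
[2] flags=1001 CC?T → r0=0xa7
[3] flags=1010 → (cmp)
[4] flags=1010 HI?T → r0=0x82
[5] flags=1010 LS?F → skip
[6] flags=1010 EQ?F → skip
[7] flags=1000 → (cmp)
[8] flags=1000 GE?F → skip
[9] flags=1000 LE?T → r3=0xdd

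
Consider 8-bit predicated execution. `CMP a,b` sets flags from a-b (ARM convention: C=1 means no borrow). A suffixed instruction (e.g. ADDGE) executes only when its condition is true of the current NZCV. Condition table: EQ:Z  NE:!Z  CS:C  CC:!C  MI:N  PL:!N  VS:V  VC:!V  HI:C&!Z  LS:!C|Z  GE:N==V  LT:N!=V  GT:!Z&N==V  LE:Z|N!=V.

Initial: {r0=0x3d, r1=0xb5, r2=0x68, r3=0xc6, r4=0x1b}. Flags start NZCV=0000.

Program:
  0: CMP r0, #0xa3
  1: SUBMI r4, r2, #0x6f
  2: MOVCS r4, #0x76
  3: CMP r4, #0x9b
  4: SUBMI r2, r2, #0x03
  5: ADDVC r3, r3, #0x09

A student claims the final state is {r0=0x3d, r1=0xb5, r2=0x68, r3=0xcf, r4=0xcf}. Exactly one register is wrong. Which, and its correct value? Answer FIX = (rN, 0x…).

[0] flags=1001 → (cmp)
[1] flags=1001 MI?T → r4=0xf9
[2] flags=1001 CS?F → skip
[3] flags=0010 → (cmp)
[4] flags=0010 MI?F → skip
[5] flags=0010 VC?T → r3=0xcf

FIX = (r4, 0xf9)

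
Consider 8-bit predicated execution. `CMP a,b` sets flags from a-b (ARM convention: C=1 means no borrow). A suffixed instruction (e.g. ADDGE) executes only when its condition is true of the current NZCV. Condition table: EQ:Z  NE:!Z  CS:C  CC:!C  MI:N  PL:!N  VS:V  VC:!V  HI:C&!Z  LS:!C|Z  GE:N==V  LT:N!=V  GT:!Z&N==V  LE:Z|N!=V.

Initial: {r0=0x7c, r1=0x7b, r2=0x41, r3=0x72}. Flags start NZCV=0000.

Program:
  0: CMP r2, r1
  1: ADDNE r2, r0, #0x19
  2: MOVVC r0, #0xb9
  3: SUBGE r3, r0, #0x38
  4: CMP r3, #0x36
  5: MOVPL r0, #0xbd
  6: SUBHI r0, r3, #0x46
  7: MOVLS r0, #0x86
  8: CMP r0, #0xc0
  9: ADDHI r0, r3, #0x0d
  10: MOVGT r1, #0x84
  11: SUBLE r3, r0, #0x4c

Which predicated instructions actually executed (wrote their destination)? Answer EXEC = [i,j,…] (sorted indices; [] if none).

EXEC = [1,2,5,6,10]

0: ✓ CMP  NZCV=1000
1: ✓ ADDNE  r2←0x95
2: ✓ MOVVC  r0←0xb9
3: · SUBGE
4: ✓ CMP  NZCV=0010
5: ✓ MOVPL  r0←0xbd
6: ✓ SUBHI  r0←0x2c
7: · MOVLS
8: ✓ CMP  NZCV=0000
9: · ADDHI
10: ✓ MOVGT  r1←0x84
11: · SUBLE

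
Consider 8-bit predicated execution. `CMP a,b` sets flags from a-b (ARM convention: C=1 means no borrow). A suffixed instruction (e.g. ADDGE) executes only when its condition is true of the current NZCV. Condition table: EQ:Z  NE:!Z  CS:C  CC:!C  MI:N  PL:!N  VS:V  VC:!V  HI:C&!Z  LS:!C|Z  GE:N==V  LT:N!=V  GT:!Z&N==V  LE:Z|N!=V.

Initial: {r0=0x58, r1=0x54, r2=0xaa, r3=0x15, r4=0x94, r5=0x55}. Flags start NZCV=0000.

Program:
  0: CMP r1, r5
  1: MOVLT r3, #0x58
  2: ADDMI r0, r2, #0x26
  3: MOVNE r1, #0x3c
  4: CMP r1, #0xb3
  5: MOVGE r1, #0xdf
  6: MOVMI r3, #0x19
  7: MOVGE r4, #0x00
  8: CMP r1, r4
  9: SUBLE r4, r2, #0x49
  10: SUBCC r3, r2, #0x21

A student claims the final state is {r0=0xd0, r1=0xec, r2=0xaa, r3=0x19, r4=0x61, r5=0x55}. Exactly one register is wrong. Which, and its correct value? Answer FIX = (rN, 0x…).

FIX = (r1, 0xdf)

[0] flags=1000 → (cmp)
[1] flags=1000 LT?T → r3=0x58
[2] flags=1000 MI?T → r0=0xd0
[3] flags=1000 NE?T → r1=0x3c
[4] flags=1001 → (cmp)
[5] flags=1001 GE?T → r1=0xdf
[6] flags=1001 MI?T → r3=0x19
[7] flags=1001 GE?T → r4=0x00
[8] flags=1010 → (cmp)
[9] flags=1010 LE?T → r4=0x61
[10] flags=1010 CC?F → skip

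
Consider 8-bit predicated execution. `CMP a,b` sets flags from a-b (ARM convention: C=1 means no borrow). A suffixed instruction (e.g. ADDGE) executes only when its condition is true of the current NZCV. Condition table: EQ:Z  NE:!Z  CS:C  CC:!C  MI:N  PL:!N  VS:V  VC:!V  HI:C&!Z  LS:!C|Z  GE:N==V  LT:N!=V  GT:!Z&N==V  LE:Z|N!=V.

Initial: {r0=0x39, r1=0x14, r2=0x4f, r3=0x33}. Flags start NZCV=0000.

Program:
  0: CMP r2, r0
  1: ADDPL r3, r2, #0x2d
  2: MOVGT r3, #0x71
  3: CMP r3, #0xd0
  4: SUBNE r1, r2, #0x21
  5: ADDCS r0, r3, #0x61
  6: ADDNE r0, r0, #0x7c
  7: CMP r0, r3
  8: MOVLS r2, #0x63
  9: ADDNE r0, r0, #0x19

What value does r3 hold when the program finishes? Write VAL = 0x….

VAL = 0x71

[0] flags=0010 → (cmp)
[1] flags=0010 PL?T → r3=0x7c
[2] flags=0010 GT?T → r3=0x71
[3] flags=1001 → (cmp)
[4] flags=1001 NE?T → r1=0x2e
[5] flags=1001 CS?F → skip
[6] flags=1001 NE?T → r0=0xb5
[7] flags=0011 → (cmp)
[8] flags=0011 LS?F → skip
[9] flags=0011 NE?T → r0=0xce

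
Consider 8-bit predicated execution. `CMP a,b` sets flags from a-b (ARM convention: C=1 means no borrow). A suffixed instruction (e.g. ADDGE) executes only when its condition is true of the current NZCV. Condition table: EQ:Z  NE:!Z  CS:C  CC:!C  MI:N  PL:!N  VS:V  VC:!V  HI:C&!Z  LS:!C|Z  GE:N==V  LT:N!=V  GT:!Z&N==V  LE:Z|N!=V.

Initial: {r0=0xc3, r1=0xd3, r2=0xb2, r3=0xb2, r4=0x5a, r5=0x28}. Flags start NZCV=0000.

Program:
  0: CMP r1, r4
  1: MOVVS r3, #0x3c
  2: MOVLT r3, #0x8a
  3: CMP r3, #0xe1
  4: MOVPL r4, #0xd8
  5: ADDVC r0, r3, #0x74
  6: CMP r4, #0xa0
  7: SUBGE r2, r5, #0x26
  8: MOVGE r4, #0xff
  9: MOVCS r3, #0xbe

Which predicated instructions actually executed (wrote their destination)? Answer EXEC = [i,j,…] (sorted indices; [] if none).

[0] flags=0011 → (cmp)
[1] flags=0011 VS?T → r3=0x3c
[2] flags=0011 LT?T → r3=0x8a
[3] flags=1000 → (cmp)
[4] flags=1000 PL?F → skip
[5] flags=1000 VC?T → r0=0xfe
[6] flags=1001 → (cmp)
[7] flags=1001 GE?T → r2=0x02
[8] flags=1001 GE?T → r4=0xff
[9] flags=1001 CS?F → skip

EXEC = [1,2,5,7,8]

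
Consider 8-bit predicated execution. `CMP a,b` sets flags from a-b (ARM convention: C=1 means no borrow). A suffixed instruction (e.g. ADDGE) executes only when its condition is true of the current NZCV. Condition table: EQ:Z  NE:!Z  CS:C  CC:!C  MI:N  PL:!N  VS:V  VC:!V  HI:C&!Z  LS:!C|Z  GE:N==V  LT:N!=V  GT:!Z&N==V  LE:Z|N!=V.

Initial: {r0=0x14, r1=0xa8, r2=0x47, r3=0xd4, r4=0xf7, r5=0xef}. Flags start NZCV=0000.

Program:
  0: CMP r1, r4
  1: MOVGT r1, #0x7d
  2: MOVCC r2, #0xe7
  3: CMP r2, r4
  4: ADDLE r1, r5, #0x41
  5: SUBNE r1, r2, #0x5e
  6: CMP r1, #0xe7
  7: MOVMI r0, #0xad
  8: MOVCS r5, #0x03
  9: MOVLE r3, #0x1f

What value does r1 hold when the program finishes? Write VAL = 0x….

VAL = 0x89

0: ✓ CMP  NZCV=1000
1: · MOVGT
2: ✓ MOVCC  r2←0xe7
3: ✓ CMP  NZCV=1000
4: ✓ ADDLE  r1←0x30
5: ✓ SUBNE  r1←0x89
6: ✓ CMP  NZCV=1000
7: ✓ MOVMI  r0←0xad
8: · MOVCS
9: ✓ MOVLE  r3←0x1f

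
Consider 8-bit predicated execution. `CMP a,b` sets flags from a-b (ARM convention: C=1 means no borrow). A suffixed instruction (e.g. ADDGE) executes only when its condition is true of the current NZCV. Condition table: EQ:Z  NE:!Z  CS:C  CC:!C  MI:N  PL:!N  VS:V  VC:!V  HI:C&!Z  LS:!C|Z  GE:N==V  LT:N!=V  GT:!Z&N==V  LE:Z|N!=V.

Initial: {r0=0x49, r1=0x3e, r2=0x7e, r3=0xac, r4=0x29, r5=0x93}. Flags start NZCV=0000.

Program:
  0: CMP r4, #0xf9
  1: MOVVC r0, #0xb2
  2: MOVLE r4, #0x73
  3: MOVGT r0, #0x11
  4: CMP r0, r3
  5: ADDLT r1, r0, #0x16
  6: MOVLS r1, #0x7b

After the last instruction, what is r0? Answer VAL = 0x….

0: ✓ CMP  NZCV=0000
1: ✓ MOVVC  r0←0xb2
2: · MOVLE
3: ✓ MOVGT  r0←0x11
4: ✓ CMP  NZCV=0000
5: · ADDLT
6: ✓ MOVLS  r1←0x7b

VAL = 0x11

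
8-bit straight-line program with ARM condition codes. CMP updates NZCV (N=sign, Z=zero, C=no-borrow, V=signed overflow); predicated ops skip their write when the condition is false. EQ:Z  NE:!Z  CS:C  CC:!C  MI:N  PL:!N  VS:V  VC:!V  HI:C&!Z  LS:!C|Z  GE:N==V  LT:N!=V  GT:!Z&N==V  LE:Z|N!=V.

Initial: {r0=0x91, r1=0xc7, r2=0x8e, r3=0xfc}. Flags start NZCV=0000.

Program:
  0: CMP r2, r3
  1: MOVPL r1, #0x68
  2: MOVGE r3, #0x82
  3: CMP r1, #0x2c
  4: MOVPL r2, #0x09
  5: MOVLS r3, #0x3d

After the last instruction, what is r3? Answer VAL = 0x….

VAL = 0xfc

[0] flags=1000 → (cmp)
[1] flags=1000 PL?F → skip
[2] flags=1000 GE?F → skip
[3] flags=1010 → (cmp)
[4] flags=1010 PL?F → skip
[5] flags=1010 LS?F → skip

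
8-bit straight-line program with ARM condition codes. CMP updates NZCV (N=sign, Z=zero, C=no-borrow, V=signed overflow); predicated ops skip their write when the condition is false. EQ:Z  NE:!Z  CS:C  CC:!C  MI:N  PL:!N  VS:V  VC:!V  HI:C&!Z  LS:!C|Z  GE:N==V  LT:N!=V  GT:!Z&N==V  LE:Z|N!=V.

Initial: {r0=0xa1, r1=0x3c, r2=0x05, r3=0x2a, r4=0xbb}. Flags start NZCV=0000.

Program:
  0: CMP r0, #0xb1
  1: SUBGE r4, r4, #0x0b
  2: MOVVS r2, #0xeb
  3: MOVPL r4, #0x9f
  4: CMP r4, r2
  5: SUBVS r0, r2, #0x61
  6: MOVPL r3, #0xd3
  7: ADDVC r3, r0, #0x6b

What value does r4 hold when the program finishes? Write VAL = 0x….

0: ✓ CMP  NZCV=1000
1: · SUBGE
2: · MOVVS
3: · MOVPL
4: ✓ CMP  NZCV=1010
5: · SUBVS
6: · MOVPL
7: ✓ ADDVC  r3←0x0c

VAL = 0xbb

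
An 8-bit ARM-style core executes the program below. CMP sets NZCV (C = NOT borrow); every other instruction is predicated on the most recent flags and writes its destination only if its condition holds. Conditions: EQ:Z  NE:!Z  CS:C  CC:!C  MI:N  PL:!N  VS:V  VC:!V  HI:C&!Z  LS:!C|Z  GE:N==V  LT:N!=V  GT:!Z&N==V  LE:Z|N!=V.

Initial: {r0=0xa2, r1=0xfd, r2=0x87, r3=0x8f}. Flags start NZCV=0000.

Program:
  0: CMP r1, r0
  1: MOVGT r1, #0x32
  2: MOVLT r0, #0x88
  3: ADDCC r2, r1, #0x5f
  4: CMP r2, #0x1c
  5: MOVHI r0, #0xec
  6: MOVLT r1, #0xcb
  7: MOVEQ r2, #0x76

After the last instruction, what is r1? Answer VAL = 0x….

VAL = 0xcb

[0] flags=0010 → (cmp)
[1] flags=0010 GT?T → r1=0x32
[2] flags=0010 LT?F → skip
[3] flags=0010 CC?F → skip
[4] flags=0011 → (cmp)
[5] flags=0011 HI?T → r0=0xec
[6] flags=0011 LT?T → r1=0xcb
[7] flags=0011 EQ?F → skip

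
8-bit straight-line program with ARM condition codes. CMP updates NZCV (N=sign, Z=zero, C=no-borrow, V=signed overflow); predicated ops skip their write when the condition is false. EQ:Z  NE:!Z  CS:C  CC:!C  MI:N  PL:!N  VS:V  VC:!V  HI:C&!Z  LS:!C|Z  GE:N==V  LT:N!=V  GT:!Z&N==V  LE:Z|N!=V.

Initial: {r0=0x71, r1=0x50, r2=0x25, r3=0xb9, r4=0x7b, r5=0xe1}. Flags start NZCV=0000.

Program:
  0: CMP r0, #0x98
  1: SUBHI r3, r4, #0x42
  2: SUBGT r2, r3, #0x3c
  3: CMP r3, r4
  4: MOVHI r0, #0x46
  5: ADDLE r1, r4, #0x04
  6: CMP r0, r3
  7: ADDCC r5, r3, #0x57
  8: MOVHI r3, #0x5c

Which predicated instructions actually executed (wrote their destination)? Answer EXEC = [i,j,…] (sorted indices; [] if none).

0: ✓ CMP  NZCV=1001
1: · SUBHI
2: ✓ SUBGT  r2←0x7d
3: ✓ CMP  NZCV=0011
4: ✓ MOVHI  r0←0x46
5: ✓ ADDLE  r1←0x7f
6: ✓ CMP  NZCV=1001
7: ✓ ADDCC  r5←0x10
8: · MOVHI

EXEC = [2,4,5,7]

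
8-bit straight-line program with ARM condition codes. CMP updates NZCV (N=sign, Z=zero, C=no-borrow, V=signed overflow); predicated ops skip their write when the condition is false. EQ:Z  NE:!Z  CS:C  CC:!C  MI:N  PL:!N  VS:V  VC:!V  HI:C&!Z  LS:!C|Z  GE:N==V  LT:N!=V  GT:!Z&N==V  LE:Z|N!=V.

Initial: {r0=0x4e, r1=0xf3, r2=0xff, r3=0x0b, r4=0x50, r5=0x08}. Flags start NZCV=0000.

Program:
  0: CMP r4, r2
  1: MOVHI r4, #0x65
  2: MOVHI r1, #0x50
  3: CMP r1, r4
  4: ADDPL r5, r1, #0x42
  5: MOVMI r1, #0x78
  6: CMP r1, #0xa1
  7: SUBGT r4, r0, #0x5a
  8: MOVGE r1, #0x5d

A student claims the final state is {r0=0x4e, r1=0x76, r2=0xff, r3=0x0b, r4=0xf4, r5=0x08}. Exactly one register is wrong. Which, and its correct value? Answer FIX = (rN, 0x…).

FIX = (r1, 0x5d)

[0] flags=0000 → (cmp)
[1] flags=0000 HI?F → skip
[2] flags=0000 HI?F → skip
[3] flags=1010 → (cmp)
[4] flags=1010 PL?F → skip
[5] flags=1010 MI?T → r1=0x78
[6] flags=1001 → (cmp)
[7] flags=1001 GT?T → r4=0xf4
[8] flags=1001 GE?T → r1=0x5d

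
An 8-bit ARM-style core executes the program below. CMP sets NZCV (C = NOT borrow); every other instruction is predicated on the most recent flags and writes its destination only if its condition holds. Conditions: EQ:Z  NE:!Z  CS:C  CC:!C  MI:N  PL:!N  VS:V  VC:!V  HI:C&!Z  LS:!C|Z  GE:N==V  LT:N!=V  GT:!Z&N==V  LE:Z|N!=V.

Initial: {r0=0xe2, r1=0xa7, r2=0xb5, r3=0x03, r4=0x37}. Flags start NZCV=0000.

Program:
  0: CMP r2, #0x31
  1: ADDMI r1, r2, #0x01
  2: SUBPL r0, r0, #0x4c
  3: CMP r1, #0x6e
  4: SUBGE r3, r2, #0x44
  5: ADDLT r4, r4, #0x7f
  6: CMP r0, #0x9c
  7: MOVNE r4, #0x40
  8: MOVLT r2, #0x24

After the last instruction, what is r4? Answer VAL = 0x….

VAL = 0x40

[0] flags=1010 → (cmp)
[1] flags=1010 MI?T → r1=0xb6
[2] flags=1010 PL?F → skip
[3] flags=0011 → (cmp)
[4] flags=0011 GE?F → skip
[5] flags=0011 LT?T → r4=0xb6
[6] flags=0010 → (cmp)
[7] flags=0010 NE?T → r4=0x40
[8] flags=0010 LT?F → skip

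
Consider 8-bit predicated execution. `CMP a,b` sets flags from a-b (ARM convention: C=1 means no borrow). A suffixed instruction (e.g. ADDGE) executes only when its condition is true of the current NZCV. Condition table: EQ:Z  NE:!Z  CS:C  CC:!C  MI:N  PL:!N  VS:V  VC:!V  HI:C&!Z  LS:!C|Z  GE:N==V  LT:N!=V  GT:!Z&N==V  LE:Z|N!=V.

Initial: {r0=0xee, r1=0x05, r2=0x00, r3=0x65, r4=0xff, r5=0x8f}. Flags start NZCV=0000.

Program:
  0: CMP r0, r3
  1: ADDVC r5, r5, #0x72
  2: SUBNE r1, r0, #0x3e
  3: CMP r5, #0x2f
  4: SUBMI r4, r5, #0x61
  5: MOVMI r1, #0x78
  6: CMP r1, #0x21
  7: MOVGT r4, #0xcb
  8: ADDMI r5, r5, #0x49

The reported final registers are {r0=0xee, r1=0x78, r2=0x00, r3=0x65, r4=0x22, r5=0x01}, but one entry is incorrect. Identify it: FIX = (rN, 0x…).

FIX = (r4, 0xcb)

[0] flags=1010 → (cmp)
[1] flags=1010 VC?T → r5=0x01
[2] flags=1010 NE?T → r1=0xb0
[3] flags=1000 → (cmp)
[4] flags=1000 MI?T → r4=0xa0
[5] flags=1000 MI?T → r1=0x78
[6] flags=0010 → (cmp)
[7] flags=0010 GT?T → r4=0xcb
[8] flags=0010 MI?F → skip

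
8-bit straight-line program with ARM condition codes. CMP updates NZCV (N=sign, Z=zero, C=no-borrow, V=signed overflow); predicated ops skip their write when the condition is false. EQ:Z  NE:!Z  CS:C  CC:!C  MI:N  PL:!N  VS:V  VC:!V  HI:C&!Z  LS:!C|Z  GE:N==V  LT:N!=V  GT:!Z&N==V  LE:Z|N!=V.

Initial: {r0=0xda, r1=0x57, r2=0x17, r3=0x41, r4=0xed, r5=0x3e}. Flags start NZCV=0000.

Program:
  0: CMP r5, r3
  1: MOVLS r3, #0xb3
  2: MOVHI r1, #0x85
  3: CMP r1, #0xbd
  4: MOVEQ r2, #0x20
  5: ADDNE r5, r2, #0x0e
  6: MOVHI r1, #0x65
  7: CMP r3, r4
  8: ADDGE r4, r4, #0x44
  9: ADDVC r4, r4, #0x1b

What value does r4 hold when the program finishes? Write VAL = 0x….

[0] flags=1000 → (cmp)
[1] flags=1000 LS?T → r3=0xb3
[2] flags=1000 HI?F → skip
[3] flags=1001 → (cmp)
[4] flags=1001 EQ?F → skip
[5] flags=1001 NE?T → r5=0x25
[6] flags=1001 HI?F → skip
[7] flags=1000 → (cmp)
[8] flags=1000 GE?F → skip
[9] flags=1000 VC?T → r4=0x08

VAL = 0x08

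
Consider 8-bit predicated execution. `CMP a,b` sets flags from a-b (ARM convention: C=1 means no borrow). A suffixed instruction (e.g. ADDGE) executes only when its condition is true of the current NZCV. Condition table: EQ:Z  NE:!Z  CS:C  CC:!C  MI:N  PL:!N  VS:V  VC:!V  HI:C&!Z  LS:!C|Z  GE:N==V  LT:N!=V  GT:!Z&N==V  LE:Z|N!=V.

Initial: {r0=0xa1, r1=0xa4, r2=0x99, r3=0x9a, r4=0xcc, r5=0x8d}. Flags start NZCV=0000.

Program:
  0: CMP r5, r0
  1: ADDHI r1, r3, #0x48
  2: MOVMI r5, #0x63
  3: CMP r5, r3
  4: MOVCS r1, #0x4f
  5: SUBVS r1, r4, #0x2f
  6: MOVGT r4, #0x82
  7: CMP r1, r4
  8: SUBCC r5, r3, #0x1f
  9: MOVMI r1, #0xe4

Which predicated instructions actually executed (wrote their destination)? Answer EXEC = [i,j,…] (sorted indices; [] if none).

[0] flags=1000 → (cmp)
[1] flags=1000 HI?F → skip
[2] flags=1000 MI?T → r5=0x63
[3] flags=1001 → (cmp)
[4] flags=1001 CS?F → skip
[5] flags=1001 VS?T → r1=0x9d
[6] flags=1001 GT?T → r4=0x82
[7] flags=0010 → (cmp)
[8] flags=0010 CC?F → skip
[9] flags=0010 MI?F → skip

EXEC = [2,5,6]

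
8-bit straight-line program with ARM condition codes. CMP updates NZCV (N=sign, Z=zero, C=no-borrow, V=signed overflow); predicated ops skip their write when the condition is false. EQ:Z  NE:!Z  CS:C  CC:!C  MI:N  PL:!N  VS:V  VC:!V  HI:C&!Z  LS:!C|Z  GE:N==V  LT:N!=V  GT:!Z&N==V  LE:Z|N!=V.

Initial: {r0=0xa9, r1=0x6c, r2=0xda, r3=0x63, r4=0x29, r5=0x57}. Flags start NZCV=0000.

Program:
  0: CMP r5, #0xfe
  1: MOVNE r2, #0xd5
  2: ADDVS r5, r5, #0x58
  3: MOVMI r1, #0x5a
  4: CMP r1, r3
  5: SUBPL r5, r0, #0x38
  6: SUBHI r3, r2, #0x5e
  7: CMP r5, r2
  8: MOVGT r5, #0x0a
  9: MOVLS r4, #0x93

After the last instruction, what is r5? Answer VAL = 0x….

0: ✓ CMP  NZCV=0000
1: ✓ MOVNE  r2←0xd5
2: · ADDVS
3: · MOVMI
4: ✓ CMP  NZCV=0010
5: ✓ SUBPL  r5←0x71
6: ✓ SUBHI  r3←0x77
7: ✓ CMP  NZCV=1001
8: ✓ MOVGT  r5←0x0a
9: ✓ MOVLS  r4←0x93

VAL = 0x0a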